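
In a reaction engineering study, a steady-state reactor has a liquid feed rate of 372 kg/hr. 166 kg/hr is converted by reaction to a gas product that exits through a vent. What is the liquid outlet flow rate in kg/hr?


Steady-state mass balance on the main outlet: F_out = F_in - F_removed
F_out = 372 - 166
F_out = 206 kg/hr


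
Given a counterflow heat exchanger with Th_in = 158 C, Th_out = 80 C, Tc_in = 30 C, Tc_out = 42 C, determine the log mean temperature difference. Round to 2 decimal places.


dT1 = Th_in - Tc_out = 158 - 42 = 116
dT2 = Th_out - Tc_in = 80 - 30 = 50
LMTD = (dT1 - dT2) / ln(dT1/dT2)
LMTD = (116 - 50) / ln(116/50)
LMTD = 78.43 K


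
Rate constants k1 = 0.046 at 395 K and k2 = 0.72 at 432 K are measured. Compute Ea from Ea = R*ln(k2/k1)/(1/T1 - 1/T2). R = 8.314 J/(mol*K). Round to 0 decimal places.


Ea = R * ln(k2/k1) / (1/T1 - 1/T2)
ln(k2/k1) = ln(0.72/0.046) = 2.7506098
1/T1 - 1/T2 = 1/395 - 1/432 = 0.000216830755
Ea = 8.314 * 2.7506098 / 0.000216830755
Ea = 105467 J/mol


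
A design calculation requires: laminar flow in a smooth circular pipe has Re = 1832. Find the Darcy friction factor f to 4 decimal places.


f = 64 / Re
f = 64 / 1832
f = 0.0349


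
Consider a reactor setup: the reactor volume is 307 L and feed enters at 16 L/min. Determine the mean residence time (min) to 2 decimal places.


tau = V / v0
tau = 307 / 16
tau = 19.19 min


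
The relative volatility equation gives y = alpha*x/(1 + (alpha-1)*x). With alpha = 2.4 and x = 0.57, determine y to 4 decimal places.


y = alpha*x / (1 + (alpha-1)*x)
y = 2.4*0.57 / (1 + (2.4-1)*0.57)
y = 1.368 / (1 + 0.798)
y = 1.368 / 1.798
y = 0.7608


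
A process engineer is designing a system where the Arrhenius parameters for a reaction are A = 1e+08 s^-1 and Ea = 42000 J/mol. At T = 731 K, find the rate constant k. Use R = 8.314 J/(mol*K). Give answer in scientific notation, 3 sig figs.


k = A * exp(-Ea/(R*T))
k = 1e+08 * exp(-42000 / (8.314 * 731))
k = 1e+08 * exp(-6.910698)
k = 9.97e+04


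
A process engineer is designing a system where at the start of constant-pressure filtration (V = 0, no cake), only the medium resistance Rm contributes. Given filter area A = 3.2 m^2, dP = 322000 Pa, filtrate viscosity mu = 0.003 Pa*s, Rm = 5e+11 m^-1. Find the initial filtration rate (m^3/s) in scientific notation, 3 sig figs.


rate = A * dP / (mu * Rm)
rate = 3.2 * 322000 / (0.003 * 5e+11)
rate = 1030400.0 / 1.500e+09
rate = 6.87e-04 m^3/s


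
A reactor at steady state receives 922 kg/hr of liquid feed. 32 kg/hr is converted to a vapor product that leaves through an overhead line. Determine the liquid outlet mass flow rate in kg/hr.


Steady-state mass balance on the main outlet: F_out = F_in - F_removed
F_out = 922 - 32
F_out = 890 kg/hr


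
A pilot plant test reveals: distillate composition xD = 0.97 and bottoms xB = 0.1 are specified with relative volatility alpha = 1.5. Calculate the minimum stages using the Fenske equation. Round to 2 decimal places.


N_min = ln((xD*(1-xB))/(xB*(1-xD))) / ln(alpha)
Numerator inside ln: 0.873 / 0.003 = 291.0
ln(291.0) = 5.673323
ln(alpha) = ln(1.5) = 0.405465
N_min = 5.673323 / 0.405465 = 13.99


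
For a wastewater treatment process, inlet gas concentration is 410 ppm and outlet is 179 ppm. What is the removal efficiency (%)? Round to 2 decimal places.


Efficiency = (G_in - G_out) / G_in * 100%
Efficiency = (410 - 179) / 410 * 100
Efficiency = 231 / 410 * 100
Efficiency = 56.34%


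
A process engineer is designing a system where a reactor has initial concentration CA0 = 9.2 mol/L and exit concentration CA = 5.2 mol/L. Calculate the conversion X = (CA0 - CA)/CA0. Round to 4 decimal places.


X = (CA0 - CA) / CA0
X = (9.2 - 5.2) / 9.2
X = 4.0 / 9.2
X = 0.4348


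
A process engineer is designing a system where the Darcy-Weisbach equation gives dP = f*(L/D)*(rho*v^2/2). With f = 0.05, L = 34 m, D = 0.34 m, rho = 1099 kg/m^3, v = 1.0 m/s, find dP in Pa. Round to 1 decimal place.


dP = f * (L/D) * (rho*v^2/2)
dP = 0.05 * (34/0.34) * (1099*1.0^2/2)
L/D = 100.0
rho*v^2/2 = 1099*1.0/2 = 549.5
dP = 0.05 * 100.0 * 549.5
dP = 2747.5 Pa


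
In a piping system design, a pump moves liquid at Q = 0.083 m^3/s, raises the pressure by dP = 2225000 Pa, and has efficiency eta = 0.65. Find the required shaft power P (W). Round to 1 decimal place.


P = Q * dP / eta
P = 0.083 * 2225000 / 0.65
P = 184675.0 / 0.65
P = 284115.4 W


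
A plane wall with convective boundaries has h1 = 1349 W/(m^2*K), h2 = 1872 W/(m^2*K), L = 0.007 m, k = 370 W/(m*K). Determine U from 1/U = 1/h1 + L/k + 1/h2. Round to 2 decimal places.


1/U = 1/h1 + L/k + 1/h2
1/U = 1/1349 + 0.007/370 + 1/1872
1/U = 0.0007412898 + 1.89189e-05 + 0.000534188
1/U = 0.0012943967
U = 772.56 W/(m^2*K)


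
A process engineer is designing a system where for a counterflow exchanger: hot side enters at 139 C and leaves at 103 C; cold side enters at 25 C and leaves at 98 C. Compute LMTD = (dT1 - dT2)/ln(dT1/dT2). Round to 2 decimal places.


dT1 = Th_in - Tc_out = 139 - 98 = 41
dT2 = Th_out - Tc_in = 103 - 25 = 78
LMTD = (dT1 - dT2) / ln(dT1/dT2)
LMTD = (41 - 78) / ln(41/78)
LMTD = 57.53 K


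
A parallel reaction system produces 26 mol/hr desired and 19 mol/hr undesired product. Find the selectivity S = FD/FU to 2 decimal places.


S = desired product rate / undesired product rate
S = 26 / 19
S = 1.37


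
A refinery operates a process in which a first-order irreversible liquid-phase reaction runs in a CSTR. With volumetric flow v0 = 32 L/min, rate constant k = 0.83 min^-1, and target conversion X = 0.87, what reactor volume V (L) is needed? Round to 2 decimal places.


V = v0 * X / (k * (1 - X))
V = 32 * 0.87 / (0.83 * (1 - 0.87))
V = 27.84 / (0.83 * 0.13)
V = 27.84 / 0.1079
V = 258.02 L


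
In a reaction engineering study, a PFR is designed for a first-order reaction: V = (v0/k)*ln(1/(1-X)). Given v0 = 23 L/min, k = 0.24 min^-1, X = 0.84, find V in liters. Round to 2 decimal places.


V = (v0/k) * ln(1/(1-X))
V = (23/0.24) * ln(1/(1-0.84))
V = 95.833333 * ln(6.25)
V = 95.833333 * 1.832581
V = 175.62 L


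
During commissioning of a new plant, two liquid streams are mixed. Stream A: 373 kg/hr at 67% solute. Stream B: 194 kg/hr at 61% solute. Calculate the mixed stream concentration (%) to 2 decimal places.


Mass balance on solute: F1*x1 + F2*x2 = F3*x3
F3 = F1 + F2 = 373 + 194 = 567 kg/hr
x3 = (F1*x1 + F2*x2)/F3
x3 = (373*0.67 + 194*0.61) / 567
x3 = 64.95%


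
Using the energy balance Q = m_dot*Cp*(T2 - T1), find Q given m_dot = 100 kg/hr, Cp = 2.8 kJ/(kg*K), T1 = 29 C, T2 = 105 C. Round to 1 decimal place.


Q = m_dot * Cp * (T2 - T1)
Q = 100 * 2.8 * (105 - 29)
Q = 100 * 2.8 * 76
Q = 21280.0 kJ/hr


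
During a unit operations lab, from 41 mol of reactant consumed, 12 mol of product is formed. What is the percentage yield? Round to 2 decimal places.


Yield = (moles product / moles consumed) * 100%
Yield = (12 / 41) * 100
Yield = 0.2927 * 100
Yield = 29.27%


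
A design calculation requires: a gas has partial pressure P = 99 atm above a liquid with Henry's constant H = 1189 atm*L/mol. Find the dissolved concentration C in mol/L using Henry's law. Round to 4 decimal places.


C = P / H
C = 99 / 1189
C = 0.0833 mol/L


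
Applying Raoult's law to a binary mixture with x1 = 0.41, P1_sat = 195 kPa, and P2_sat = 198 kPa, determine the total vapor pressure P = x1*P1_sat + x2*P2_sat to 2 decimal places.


P = x1*P1_sat + x2*P2_sat
x2 = 1 - x1 = 1 - 0.41 = 0.59
P = 0.41*195 + 0.59*198
P = 79.95 + 116.82
P = 196.77 kPa


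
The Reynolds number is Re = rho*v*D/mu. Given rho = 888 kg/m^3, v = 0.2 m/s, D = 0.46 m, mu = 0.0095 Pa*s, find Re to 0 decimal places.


Re = rho * v * D / mu
Re = 888 * 0.2 * 0.46 / 0.0095
Re = 81.696 / 0.0095
Re = 8600


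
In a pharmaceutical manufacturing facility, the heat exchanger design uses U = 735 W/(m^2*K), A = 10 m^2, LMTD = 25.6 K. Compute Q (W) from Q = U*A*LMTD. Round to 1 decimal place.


Q = U * A * LMTD
Q = 735 * 10 * 25.6
Q = 188160.0 W


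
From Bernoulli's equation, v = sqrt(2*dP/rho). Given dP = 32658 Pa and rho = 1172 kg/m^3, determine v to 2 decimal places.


v = sqrt(2*dP/rho)
v = sqrt(2*32658/1172)
v = sqrt(55.730375)
v = 7.47 m/s


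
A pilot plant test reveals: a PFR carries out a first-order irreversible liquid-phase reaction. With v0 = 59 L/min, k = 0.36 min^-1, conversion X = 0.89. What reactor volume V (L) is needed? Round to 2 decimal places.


V = (v0/k) * ln(1/(1-X))
V = (59/0.36) * ln(1/(1-0.89))
V = 163.888889 * ln(9.090909)
V = 163.888889 * 2.207275
V = 361.75 L


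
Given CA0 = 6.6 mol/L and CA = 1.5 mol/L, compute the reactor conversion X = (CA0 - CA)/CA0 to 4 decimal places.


X = (CA0 - CA) / CA0
X = (6.6 - 1.5) / 6.6
X = 5.1 / 6.6
X = 0.7727


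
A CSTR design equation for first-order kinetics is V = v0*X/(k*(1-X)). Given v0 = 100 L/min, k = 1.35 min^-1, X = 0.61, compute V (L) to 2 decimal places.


V = v0 * X / (k * (1 - X))
V = 100 * 0.61 / (1.35 * (1 - 0.61))
V = 61.0 / (1.35 * 0.39)
V = 61.0 / 0.5265
V = 115.86 L


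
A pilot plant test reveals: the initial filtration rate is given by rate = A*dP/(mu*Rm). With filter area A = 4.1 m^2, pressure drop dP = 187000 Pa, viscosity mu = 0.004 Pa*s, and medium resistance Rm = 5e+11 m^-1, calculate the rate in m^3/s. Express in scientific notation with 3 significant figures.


rate = A * dP / (mu * Rm)
rate = 4.1 * 187000 / (0.004 * 5e+11)
rate = 766700.0 / 2.000e+09
rate = 3.83e-04 m^3/s


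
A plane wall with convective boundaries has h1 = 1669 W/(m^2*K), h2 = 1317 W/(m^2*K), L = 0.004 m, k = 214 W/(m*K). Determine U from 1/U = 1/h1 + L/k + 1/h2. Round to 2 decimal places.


1/U = 1/h1 + L/k + 1/h2
1/U = 1/1669 + 0.004/214 + 1/1317
1/U = 0.0005991612 + 1.86916e-05 + 0.0007593014
1/U = 0.0013771542
U = 726.14 W/(m^2*K)


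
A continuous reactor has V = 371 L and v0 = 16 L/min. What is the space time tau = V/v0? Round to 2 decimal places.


tau = V / v0
tau = 371 / 16
tau = 23.19 min


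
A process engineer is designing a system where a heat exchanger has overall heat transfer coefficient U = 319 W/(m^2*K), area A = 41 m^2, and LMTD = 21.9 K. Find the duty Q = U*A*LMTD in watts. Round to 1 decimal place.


Q = U * A * LMTD
Q = 319 * 41 * 21.9
Q = 286430.1 W


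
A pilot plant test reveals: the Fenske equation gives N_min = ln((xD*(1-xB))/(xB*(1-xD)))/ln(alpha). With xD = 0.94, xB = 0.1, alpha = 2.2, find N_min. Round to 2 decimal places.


N_min = ln((xD*(1-xB))/(xB*(1-xD))) / ln(alpha)
Numerator inside ln: 0.846 / 0.006 = 141.0
ln(141.0) = 4.94876
ln(alpha) = ln(2.2) = 0.788457
N_min = 4.94876 / 0.788457 = 6.28


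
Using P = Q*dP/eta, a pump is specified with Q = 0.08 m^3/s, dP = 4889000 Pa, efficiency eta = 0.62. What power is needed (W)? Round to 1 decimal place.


P = Q * dP / eta
P = 0.08 * 4889000 / 0.62
P = 391120.0 / 0.62
P = 630838.7 W


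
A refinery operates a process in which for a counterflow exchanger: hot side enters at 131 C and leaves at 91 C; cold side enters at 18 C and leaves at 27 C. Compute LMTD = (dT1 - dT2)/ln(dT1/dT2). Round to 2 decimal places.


dT1 = Th_in - Tc_out = 131 - 27 = 104
dT2 = Th_out - Tc_in = 91 - 18 = 73
LMTD = (dT1 - dT2) / ln(dT1/dT2)
LMTD = (104 - 73) / ln(104/73)
LMTD = 87.59 K


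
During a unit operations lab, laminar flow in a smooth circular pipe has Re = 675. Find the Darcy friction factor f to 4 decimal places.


f = 64 / Re
f = 64 / 675
f = 0.0948


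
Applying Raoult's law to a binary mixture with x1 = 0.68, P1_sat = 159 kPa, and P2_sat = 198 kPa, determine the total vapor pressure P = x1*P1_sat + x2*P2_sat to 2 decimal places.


P = x1*P1_sat + x2*P2_sat
x2 = 1 - x1 = 1 - 0.68 = 0.32
P = 0.68*159 + 0.32*198
P = 108.12 + 63.36
P = 171.48 kPa


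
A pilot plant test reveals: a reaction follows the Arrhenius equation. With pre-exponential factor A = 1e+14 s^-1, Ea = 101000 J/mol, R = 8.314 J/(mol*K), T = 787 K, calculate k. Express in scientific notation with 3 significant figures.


k = A * exp(-Ea/(R*T))
k = 1e+14 * exp(-101000 / (8.314 * 787))
k = 1e+14 * exp(-15.436066)
k = 1.98e+07


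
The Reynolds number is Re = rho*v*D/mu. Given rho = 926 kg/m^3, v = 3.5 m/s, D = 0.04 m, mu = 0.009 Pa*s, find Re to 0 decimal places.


Re = rho * v * D / mu
Re = 926 * 3.5 * 0.04 / 0.009
Re = 129.64 / 0.009
Re = 14404


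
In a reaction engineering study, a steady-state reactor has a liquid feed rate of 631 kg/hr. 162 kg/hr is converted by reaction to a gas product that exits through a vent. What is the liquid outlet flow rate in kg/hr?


Steady-state mass balance on the main outlet: F_out = F_in - F_removed
F_out = 631 - 162
F_out = 469 kg/hr


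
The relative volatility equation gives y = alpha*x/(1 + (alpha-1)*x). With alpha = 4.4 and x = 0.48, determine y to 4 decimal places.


y = alpha*x / (1 + (alpha-1)*x)
y = 4.4*0.48 / (1 + (4.4-1)*0.48)
y = 2.112 / (1 + 1.632)
y = 2.112 / 2.632
y = 0.8024


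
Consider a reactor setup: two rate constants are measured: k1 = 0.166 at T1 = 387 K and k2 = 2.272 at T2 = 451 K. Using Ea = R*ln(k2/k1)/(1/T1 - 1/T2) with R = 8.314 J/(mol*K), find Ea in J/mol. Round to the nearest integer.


Ea = R * ln(k2/k1) / (1/T1 - 1/T2)
ln(k2/k1) = ln(2.272/0.166) = 2.616428
1/T1 - 1/T2 = 1/387 - 1/451 = 0.000366684428
Ea = 8.314 * 2.616428 / 0.000366684428
Ea = 59323 J/mol


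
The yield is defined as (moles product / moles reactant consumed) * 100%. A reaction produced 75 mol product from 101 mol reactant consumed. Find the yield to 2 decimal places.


Yield = (moles product / moles consumed) * 100%
Yield = (75 / 101) * 100
Yield = 0.7426 * 100
Yield = 74.26%


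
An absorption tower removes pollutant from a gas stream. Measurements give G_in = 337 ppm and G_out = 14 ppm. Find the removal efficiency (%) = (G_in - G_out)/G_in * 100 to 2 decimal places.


Efficiency = (G_in - G_out) / G_in * 100%
Efficiency = (337 - 14) / 337 * 100
Efficiency = 323 / 337 * 100
Efficiency = 95.85%


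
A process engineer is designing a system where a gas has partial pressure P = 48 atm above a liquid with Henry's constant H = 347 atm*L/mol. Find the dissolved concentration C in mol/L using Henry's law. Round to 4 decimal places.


C = P / H
C = 48 / 347
C = 0.1383 mol/L


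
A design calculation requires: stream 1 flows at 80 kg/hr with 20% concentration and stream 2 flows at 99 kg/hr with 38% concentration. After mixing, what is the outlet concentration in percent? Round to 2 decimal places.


Mass balance on solute: F1*x1 + F2*x2 = F3*x3
F3 = F1 + F2 = 80 + 99 = 179 kg/hr
x3 = (F1*x1 + F2*x2)/F3
x3 = (80*0.2 + 99*0.38) / 179
x3 = 29.96%


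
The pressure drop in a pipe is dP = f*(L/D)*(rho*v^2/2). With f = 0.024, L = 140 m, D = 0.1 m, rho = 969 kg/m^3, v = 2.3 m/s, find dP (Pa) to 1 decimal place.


dP = f * (L/D) * (rho*v^2/2)
dP = 0.024 * (140/0.1) * (969*2.3^2/2)
L/D = 1400.0
rho*v^2/2 = 969*5.29/2 = 2563.005
dP = 0.024 * 1400.0 * 2563.005
dP = 86117.0 Pa


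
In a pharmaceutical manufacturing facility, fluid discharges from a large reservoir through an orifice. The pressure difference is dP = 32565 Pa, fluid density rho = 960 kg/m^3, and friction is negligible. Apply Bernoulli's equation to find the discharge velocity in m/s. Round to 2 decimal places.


v = sqrt(2*dP/rho)
v = sqrt(2*32565/960)
v = sqrt(67.84375)
v = 8.24 m/s


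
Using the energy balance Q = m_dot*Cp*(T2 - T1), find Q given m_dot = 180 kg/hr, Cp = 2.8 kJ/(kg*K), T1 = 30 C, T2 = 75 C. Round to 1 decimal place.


Q = m_dot * Cp * (T2 - T1)
Q = 180 * 2.8 * (75 - 30)
Q = 180 * 2.8 * 45
Q = 22680.0 kJ/hr


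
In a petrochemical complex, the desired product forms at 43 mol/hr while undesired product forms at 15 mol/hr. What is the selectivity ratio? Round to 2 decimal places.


S = desired product rate / undesired product rate
S = 43 / 15
S = 2.87


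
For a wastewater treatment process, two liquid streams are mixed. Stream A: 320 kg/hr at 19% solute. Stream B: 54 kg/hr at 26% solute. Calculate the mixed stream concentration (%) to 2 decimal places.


Mass balance on solute: F1*x1 + F2*x2 = F3*x3
F3 = F1 + F2 = 320 + 54 = 374 kg/hr
x3 = (F1*x1 + F2*x2)/F3
x3 = (320*0.19 + 54*0.26) / 374
x3 = 20.01%


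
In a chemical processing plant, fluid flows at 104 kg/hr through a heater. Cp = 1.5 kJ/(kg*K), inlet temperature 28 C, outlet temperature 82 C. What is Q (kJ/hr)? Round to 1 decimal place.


Q = m_dot * Cp * (T2 - T1)
Q = 104 * 1.5 * (82 - 28)
Q = 104 * 1.5 * 54
Q = 8424.0 kJ/hr


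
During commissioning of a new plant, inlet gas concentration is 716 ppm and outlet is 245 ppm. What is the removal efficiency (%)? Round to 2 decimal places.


Efficiency = (G_in - G_out) / G_in * 100%
Efficiency = (716 - 245) / 716 * 100
Efficiency = 471 / 716 * 100
Efficiency = 65.78%


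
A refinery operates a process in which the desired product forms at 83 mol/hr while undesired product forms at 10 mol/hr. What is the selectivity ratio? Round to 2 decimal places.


S = desired product rate / undesired product rate
S = 83 / 10
S = 8.30


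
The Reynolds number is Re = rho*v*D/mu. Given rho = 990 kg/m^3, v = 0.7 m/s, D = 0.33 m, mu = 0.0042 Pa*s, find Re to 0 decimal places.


Re = rho * v * D / mu
Re = 990 * 0.7 * 0.33 / 0.0042
Re = 228.69 / 0.0042
Re = 54450


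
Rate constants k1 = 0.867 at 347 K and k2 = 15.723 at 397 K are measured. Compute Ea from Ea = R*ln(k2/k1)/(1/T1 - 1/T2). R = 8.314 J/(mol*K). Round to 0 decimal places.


Ea = R * ln(k2/k1) / (1/T1 - 1/T2)
ln(k2/k1) = ln(15.723/0.867) = 2.8978409
1/T1 - 1/T2 = 1/347 - 1/397 = 0.000362952693
Ea = 8.314 * 2.8978409 / 0.000362952693
Ea = 66380 J/mol


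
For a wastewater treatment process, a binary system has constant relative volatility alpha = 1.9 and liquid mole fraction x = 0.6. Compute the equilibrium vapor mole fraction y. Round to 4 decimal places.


y = alpha*x / (1 + (alpha-1)*x)
y = 1.9*0.6 / (1 + (1.9-1)*0.6)
y = 1.14 / (1 + 0.54)
y = 1.14 / 1.54
y = 0.7403


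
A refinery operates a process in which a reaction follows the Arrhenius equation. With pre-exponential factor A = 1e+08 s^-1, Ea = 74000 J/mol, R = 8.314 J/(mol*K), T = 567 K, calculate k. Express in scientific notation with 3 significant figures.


k = A * exp(-Ea/(R*T))
k = 1e+08 * exp(-74000 / (8.314 * 567))
k = 1e+08 * exp(-15.697795)
k = 1.52e+01


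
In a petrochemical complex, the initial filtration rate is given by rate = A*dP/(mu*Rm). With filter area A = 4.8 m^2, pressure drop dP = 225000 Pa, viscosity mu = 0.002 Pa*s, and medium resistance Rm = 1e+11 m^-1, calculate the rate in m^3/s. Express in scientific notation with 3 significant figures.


rate = A * dP / (mu * Rm)
rate = 4.8 * 225000 / (0.002 * 1e+11)
rate = 1080000.0 / 2.000e+08
rate = 5.40e-03 m^3/s


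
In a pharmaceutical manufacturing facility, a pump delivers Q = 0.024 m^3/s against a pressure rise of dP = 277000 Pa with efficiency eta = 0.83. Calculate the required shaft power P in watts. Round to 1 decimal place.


P = Q * dP / eta
P = 0.024 * 277000 / 0.83
P = 6648.0 / 0.83
P = 8009.6 W


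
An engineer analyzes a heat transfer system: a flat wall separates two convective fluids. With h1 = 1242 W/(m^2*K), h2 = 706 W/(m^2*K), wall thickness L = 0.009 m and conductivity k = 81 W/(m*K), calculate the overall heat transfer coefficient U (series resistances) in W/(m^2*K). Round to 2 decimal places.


1/U = 1/h1 + L/k + 1/h2
1/U = 1/1242 + 0.009/81 + 1/706
1/U = 0.000805153 + 0.0001111111 + 0.0014164306
1/U = 0.0023326947
U = 428.69 W/(m^2*K)


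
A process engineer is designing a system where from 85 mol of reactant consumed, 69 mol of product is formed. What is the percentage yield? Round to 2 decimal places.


Yield = (moles product / moles consumed) * 100%
Yield = (69 / 85) * 100
Yield = 0.8118 * 100
Yield = 81.18%


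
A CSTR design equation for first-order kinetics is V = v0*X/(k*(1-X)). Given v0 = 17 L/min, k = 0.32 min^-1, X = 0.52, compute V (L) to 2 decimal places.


V = v0 * X / (k * (1 - X))
V = 17 * 0.52 / (0.32 * (1 - 0.52))
V = 8.84 / (0.32 * 0.48)
V = 8.84 / 0.1536
V = 57.55 L


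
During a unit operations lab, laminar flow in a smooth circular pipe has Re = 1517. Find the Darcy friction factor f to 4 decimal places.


f = 64 / Re
f = 64 / 1517
f = 0.0422


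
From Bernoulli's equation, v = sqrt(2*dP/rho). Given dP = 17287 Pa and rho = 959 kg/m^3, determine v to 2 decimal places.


v = sqrt(2*dP/rho)
v = sqrt(2*17287/959)
v = sqrt(36.052138)
v = 6.00 m/s


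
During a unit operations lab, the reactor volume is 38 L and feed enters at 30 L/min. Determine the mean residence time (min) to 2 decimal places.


tau = V / v0
tau = 38 / 30
tau = 1.27 min


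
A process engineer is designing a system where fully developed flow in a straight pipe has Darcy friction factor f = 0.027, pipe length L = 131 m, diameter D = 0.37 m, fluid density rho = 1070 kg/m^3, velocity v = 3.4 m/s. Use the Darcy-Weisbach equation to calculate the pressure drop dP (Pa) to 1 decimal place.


dP = f * (L/D) * (rho*v^2/2)
dP = 0.027 * (131/0.37) * (1070*3.4^2/2)
L/D = 354.05405405
rho*v^2/2 = 1070*11.56/2 = 6184.6
dP = 0.027 * 354.05405405 * 6184.6
dP = 59121.4 Pa


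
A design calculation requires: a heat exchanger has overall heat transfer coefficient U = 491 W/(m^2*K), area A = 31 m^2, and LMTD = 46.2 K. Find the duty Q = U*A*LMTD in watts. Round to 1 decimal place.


Q = U * A * LMTD
Q = 491 * 31 * 46.2
Q = 703210.2 W


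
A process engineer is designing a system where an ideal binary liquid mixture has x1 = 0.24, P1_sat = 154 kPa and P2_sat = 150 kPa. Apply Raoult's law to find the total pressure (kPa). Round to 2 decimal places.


P = x1*P1_sat + x2*P2_sat
x2 = 1 - x1 = 1 - 0.24 = 0.76
P = 0.24*154 + 0.76*150
P = 36.96 + 114.0
P = 150.96 kPa


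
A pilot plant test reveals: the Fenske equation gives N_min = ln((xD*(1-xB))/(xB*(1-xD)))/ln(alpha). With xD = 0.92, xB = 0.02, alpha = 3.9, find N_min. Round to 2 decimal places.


N_min = ln((xD*(1-xB))/(xB*(1-xD))) / ln(alpha)
Numerator inside ln: 0.9016 / 0.0016 = 563.5
ln(563.5) = 6.334167
ln(alpha) = ln(3.9) = 1.360977
N_min = 6.334167 / 1.360977 = 4.65


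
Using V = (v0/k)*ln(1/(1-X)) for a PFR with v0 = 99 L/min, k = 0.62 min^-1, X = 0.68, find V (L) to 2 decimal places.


V = (v0/k) * ln(1/(1-X))
V = (99/0.62) * ln(1/(1-0.68))
V = 159.677419 * ln(3.125)
V = 159.677419 * 1.139434
V = 181.94 L


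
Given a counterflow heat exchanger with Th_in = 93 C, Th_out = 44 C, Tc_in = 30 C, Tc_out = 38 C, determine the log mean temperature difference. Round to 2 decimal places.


dT1 = Th_in - Tc_out = 93 - 38 = 55
dT2 = Th_out - Tc_in = 44 - 30 = 14
LMTD = (dT1 - dT2) / ln(dT1/dT2)
LMTD = (55 - 14) / ln(55/14)
LMTD = 29.96 K


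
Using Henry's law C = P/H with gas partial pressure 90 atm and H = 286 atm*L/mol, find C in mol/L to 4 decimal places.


C = P / H
C = 90 / 286
C = 0.3147 mol/L


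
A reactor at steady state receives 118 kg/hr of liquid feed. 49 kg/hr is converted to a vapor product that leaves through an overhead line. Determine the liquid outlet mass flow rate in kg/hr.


Steady-state mass balance on the main outlet: F_out = F_in - F_removed
F_out = 118 - 49
F_out = 69 kg/hr


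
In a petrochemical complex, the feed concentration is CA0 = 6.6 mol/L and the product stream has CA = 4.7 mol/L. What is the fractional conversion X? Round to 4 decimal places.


X = (CA0 - CA) / CA0
X = (6.6 - 4.7) / 6.6
X = 1.9 / 6.6
X = 0.2879


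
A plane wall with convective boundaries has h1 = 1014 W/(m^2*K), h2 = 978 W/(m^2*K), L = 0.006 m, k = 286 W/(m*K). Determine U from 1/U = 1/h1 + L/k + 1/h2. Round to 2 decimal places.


1/U = 1/h1 + L/k + 1/h2
1/U = 1/1014 + 0.006/286 + 1/978
1/U = 0.0009861933 + 2.0979e-05 + 0.0010224949
1/U = 0.0020296672
U = 492.69 W/(m^2*K)


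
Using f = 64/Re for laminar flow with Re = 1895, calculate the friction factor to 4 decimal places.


f = 64 / Re
f = 64 / 1895
f = 0.0338


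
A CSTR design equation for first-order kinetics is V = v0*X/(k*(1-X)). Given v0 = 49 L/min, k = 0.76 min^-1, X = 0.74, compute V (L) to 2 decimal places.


V = v0 * X / (k * (1 - X))
V = 49 * 0.74 / (0.76 * (1 - 0.74))
V = 36.26 / (0.76 * 0.26)
V = 36.26 / 0.1976
V = 183.50 L


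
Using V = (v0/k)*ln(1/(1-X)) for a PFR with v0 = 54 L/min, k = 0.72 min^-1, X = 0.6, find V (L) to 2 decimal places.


V = (v0/k) * ln(1/(1-X))
V = (54/0.72) * ln(1/(1-0.6))
V = 75.0 * ln(2.5)
V = 75.0 * 0.916291
V = 68.72 L


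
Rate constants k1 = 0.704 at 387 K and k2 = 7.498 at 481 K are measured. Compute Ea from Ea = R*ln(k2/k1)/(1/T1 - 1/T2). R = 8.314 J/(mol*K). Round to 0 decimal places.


Ea = R * ln(k2/k1) / (1/T1 - 1/T2)
ln(k2/k1) = ln(7.498/0.704) = 2.3656132
1/T1 - 1/T2 = 1/387 - 1/481 = 0.000504977249
Ea = 8.314 * 2.3656132 / 0.000504977249
Ea = 38948 J/mol


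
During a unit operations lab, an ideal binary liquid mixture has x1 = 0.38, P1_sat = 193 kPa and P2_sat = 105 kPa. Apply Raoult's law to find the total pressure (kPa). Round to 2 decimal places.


P = x1*P1_sat + x2*P2_sat
x2 = 1 - x1 = 1 - 0.38 = 0.62
P = 0.38*193 + 0.62*105
P = 73.34 + 65.1
P = 138.44 kPa


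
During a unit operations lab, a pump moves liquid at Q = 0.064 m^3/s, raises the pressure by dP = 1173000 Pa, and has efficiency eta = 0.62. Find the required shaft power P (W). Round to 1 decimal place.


P = Q * dP / eta
P = 0.064 * 1173000 / 0.62
P = 75072.0 / 0.62
P = 121083.9 W


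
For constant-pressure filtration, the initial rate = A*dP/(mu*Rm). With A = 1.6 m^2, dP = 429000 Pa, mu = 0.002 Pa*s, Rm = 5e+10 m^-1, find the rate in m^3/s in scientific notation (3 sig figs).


rate = A * dP / (mu * Rm)
rate = 1.6 * 429000 / (0.002 * 5e+10)
rate = 686400.0 / 1.000e+08
rate = 6.86e-03 m^3/s


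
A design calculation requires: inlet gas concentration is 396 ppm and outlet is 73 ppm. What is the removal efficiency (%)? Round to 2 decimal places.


Efficiency = (G_in - G_out) / G_in * 100%
Efficiency = (396 - 73) / 396 * 100
Efficiency = 323 / 396 * 100
Efficiency = 81.57%


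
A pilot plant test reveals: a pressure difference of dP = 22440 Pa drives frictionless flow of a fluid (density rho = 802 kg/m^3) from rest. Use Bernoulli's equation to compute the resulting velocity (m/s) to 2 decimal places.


v = sqrt(2*dP/rho)
v = sqrt(2*22440/802)
v = sqrt(55.9601)
v = 7.48 m/s


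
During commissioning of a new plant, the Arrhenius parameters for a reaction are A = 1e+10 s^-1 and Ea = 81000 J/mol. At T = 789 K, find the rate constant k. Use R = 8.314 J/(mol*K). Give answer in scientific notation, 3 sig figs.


k = A * exp(-Ea/(R*T))
k = 1e+10 * exp(-81000 / (8.314 * 789))
k = 1e+10 * exp(-12.348039)
k = 4.34e+04


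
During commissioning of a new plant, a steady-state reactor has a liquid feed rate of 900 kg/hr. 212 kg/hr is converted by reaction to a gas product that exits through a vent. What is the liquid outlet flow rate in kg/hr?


Steady-state mass balance on the main outlet: F_out = F_in - F_removed
F_out = 900 - 212
F_out = 688 kg/hr


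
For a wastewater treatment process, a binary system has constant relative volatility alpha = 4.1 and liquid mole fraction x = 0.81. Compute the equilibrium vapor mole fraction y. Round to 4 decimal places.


y = alpha*x / (1 + (alpha-1)*x)
y = 4.1*0.81 / (1 + (4.1-1)*0.81)
y = 3.321 / (1 + 2.511)
y = 3.321 / 3.511
y = 0.9459


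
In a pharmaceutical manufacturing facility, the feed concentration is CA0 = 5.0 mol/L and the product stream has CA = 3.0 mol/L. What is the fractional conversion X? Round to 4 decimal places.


X = (CA0 - CA) / CA0
X = (5.0 - 3.0) / 5.0
X = 2.0 / 5.0
X = 0.4000


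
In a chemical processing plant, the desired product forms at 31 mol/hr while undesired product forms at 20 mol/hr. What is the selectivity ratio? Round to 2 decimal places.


S = desired product rate / undesired product rate
S = 31 / 20
S = 1.55


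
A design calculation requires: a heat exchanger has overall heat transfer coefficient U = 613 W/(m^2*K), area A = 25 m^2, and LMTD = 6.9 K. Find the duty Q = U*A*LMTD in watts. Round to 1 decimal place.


Q = U * A * LMTD
Q = 613 * 25 * 6.9
Q = 105742.5 W


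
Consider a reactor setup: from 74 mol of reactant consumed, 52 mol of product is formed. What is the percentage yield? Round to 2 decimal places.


Yield = (moles product / moles consumed) * 100%
Yield = (52 / 74) * 100
Yield = 0.7027 * 100
Yield = 70.27%


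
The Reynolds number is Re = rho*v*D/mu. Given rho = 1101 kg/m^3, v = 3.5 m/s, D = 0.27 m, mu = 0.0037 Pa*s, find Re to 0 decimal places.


Re = rho * v * D / mu
Re = 1101 * 3.5 * 0.27 / 0.0037
Re = 1040.445 / 0.0037
Re = 281201


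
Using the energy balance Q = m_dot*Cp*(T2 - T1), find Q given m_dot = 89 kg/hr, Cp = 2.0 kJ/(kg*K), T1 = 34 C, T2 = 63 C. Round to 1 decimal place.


Q = m_dot * Cp * (T2 - T1)
Q = 89 * 2.0 * (63 - 34)
Q = 89 * 2.0 * 29
Q = 5162.0 kJ/hr


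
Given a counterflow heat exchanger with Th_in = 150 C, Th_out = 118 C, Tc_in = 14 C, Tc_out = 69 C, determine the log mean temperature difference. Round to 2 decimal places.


dT1 = Th_in - Tc_out = 150 - 69 = 81
dT2 = Th_out - Tc_in = 118 - 14 = 104
LMTD = (dT1 - dT2) / ln(dT1/dT2)
LMTD = (81 - 104) / ln(81/104)
LMTD = 92.02 K


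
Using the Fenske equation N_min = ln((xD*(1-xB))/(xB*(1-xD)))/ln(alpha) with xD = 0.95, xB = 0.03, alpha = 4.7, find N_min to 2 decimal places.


N_min = ln((xD*(1-xB))/(xB*(1-xD))) / ln(alpha)
Numerator inside ln: 0.9215 / 0.0015 = 614.333333
ln(614.333333) = 6.420538
ln(alpha) = ln(4.7) = 1.547563
N_min = 6.420538 / 1.547563 = 4.15


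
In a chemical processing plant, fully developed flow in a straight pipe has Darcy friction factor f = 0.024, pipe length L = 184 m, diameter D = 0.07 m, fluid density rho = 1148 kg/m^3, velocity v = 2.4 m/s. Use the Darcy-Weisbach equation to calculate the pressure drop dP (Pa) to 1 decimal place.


dP = f * (L/D) * (rho*v^2/2)
dP = 0.024 * (184/0.07) * (1148*2.4^2/2)
L/D = 2628.57142857
rho*v^2/2 = 1148*5.76/2 = 3306.24
dP = 0.024 * 2628.57142857 * 3306.24
dP = 208576.5 Pa


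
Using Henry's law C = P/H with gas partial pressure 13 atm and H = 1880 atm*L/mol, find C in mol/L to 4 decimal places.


C = P / H
C = 13 / 1880
C = 0.0069 mol/L


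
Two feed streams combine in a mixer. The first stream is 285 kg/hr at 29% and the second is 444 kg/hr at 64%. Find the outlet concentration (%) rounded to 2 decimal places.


Mass balance on solute: F1*x1 + F2*x2 = F3*x3
F3 = F1 + F2 = 285 + 444 = 729 kg/hr
x3 = (F1*x1 + F2*x2)/F3
x3 = (285*0.29 + 444*0.64) / 729
x3 = 50.32%


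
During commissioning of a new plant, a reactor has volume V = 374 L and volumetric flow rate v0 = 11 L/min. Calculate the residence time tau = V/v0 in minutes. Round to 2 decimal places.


tau = V / v0
tau = 374 / 11
tau = 34.00 min


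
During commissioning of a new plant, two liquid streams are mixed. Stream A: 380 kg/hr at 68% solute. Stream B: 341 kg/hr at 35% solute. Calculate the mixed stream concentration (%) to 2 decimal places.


Mass balance on solute: F1*x1 + F2*x2 = F3*x3
F3 = F1 + F2 = 380 + 341 = 721 kg/hr
x3 = (F1*x1 + F2*x2)/F3
x3 = (380*0.68 + 341*0.35) / 721
x3 = 52.39%


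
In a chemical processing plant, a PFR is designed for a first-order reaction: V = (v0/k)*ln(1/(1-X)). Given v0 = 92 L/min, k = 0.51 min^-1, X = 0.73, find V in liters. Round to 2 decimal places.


V = (v0/k) * ln(1/(1-X))
V = (92/0.51) * ln(1/(1-0.73))
V = 180.392157 * ln(3.703704)
V = 180.392157 * 1.309333
V = 236.19 L


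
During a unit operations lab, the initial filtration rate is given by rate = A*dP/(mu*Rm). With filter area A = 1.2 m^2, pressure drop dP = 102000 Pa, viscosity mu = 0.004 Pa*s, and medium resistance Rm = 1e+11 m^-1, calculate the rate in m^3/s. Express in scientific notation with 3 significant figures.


rate = A * dP / (mu * Rm)
rate = 1.2 * 102000 / (0.004 * 1e+11)
rate = 122400.0 / 4.000e+08
rate = 3.06e-04 m^3/s


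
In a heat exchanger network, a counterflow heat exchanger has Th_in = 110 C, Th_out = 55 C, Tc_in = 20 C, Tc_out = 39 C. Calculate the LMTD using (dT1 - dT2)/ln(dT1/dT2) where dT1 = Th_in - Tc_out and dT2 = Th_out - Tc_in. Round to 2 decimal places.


dT1 = Th_in - Tc_out = 110 - 39 = 71
dT2 = Th_out - Tc_in = 55 - 20 = 35
LMTD = (dT1 - dT2) / ln(dT1/dT2)
LMTD = (71 - 35) / ln(71/35)
LMTD = 50.90 K


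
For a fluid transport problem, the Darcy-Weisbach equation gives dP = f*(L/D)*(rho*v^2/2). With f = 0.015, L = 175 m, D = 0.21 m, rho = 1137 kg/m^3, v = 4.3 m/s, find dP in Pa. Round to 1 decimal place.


dP = f * (L/D) * (rho*v^2/2)
dP = 0.015 * (175/0.21) * (1137*4.3^2/2)
L/D = 833.33333333
rho*v^2/2 = 1137*18.49/2 = 10511.565
dP = 0.015 * 833.33333333 * 10511.565
dP = 131394.6 Pa


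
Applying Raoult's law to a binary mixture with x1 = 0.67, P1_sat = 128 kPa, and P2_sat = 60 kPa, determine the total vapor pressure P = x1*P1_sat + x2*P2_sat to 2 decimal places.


P = x1*P1_sat + x2*P2_sat
x2 = 1 - x1 = 1 - 0.67 = 0.33
P = 0.67*128 + 0.33*60
P = 85.76 + 19.8
P = 105.56 kPa


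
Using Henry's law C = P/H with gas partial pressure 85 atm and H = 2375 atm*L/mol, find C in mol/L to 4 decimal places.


C = P / H
C = 85 / 2375
C = 0.0358 mol/L


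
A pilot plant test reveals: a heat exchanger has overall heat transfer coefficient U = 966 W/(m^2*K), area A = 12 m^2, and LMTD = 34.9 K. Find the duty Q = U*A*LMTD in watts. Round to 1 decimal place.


Q = U * A * LMTD
Q = 966 * 12 * 34.9
Q = 404560.8 W


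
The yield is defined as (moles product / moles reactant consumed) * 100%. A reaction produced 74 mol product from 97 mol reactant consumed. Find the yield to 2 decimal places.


Yield = (moles product / moles consumed) * 100%
Yield = (74 / 97) * 100
Yield = 0.7629 * 100
Yield = 76.29%


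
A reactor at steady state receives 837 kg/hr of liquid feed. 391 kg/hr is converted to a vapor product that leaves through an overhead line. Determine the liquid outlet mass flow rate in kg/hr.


Steady-state mass balance on the main outlet: F_out = F_in - F_removed
F_out = 837 - 391
F_out = 446 kg/hr


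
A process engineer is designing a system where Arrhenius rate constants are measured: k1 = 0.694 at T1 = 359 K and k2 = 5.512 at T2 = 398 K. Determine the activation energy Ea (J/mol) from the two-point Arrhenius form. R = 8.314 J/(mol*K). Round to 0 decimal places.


Ea = R * ln(k2/k1) / (1/T1 - 1/T2)
ln(k2/k1) = ln(5.512/0.694) = 2.0722109
1/T1 - 1/T2 = 1/359 - 1/398 = 0.000272952506
Ea = 8.314 * 2.0722109 / 0.000272952506
Ea = 63119 J/mol


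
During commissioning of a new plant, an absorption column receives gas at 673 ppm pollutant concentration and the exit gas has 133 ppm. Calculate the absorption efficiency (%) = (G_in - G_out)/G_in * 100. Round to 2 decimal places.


Efficiency = (G_in - G_out) / G_in * 100%
Efficiency = (673 - 133) / 673 * 100
Efficiency = 540 / 673 * 100
Efficiency = 80.24%


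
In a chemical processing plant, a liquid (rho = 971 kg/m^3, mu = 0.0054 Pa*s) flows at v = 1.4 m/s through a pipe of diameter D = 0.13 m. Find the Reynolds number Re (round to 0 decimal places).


Re = rho * v * D / mu
Re = 971 * 1.4 * 0.13 / 0.0054
Re = 176.722 / 0.0054
Re = 32726


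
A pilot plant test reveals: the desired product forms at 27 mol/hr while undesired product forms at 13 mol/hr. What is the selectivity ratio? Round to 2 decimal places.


S = desired product rate / undesired product rate
S = 27 / 13
S = 2.08


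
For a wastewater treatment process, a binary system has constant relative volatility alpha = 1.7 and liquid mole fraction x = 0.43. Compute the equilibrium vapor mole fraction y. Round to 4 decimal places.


y = alpha*x / (1 + (alpha-1)*x)
y = 1.7*0.43 / (1 + (1.7-1)*0.43)
y = 0.731 / (1 + 0.301)
y = 0.731 / 1.301
y = 0.5619


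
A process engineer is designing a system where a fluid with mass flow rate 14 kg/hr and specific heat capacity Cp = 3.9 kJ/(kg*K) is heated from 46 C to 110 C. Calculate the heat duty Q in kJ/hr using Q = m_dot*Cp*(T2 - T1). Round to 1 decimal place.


Q = m_dot * Cp * (T2 - T1)
Q = 14 * 3.9 * (110 - 46)
Q = 14 * 3.9 * 64
Q = 3494.4 kJ/hr


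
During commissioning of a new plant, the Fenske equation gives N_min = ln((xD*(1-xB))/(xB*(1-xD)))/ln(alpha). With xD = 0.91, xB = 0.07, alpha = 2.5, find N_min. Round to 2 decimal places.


N_min = ln((xD*(1-xB))/(xB*(1-xD))) / ln(alpha)
Numerator inside ln: 0.8463 / 0.0063 = 134.333333
ln(134.333333) = 4.900324
ln(alpha) = ln(2.5) = 0.916291
N_min = 4.900324 / 0.916291 = 5.35


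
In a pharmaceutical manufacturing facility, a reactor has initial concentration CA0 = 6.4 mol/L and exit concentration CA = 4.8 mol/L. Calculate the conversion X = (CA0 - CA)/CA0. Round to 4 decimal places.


X = (CA0 - CA) / CA0
X = (6.4 - 4.8) / 6.4
X = 1.6 / 6.4
X = 0.2500


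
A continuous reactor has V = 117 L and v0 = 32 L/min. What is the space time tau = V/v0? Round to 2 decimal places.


tau = V / v0
tau = 117 / 32
tau = 3.66 min


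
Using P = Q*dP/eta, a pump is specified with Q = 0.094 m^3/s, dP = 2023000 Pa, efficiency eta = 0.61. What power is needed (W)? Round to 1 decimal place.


P = Q * dP / eta
P = 0.094 * 2023000 / 0.61
P = 190162.0 / 0.61
P = 311741.0 W


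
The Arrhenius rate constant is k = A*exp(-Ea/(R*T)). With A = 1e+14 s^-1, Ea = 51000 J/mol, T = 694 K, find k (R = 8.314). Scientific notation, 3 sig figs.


k = A * exp(-Ea/(R*T))
k = 1e+14 * exp(-51000 / (8.314 * 694))
k = 1e+14 * exp(-8.83895)
k = 1.45e+10


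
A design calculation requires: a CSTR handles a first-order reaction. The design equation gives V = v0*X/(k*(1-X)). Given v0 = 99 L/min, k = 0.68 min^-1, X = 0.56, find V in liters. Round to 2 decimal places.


V = v0 * X / (k * (1 - X))
V = 99 * 0.56 / (0.68 * (1 - 0.56))
V = 55.44 / (0.68 * 0.44)
V = 55.44 / 0.2992
V = 185.29 L


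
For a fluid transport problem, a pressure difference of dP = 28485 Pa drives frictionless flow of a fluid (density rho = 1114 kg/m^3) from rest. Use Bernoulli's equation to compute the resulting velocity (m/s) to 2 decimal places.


v = sqrt(2*dP/rho)
v = sqrt(2*28485/1114)
v = sqrt(51.140036)
v = 7.15 m/s


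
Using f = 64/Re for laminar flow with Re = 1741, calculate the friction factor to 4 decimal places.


f = 64 / Re
f = 64 / 1741
f = 0.0368


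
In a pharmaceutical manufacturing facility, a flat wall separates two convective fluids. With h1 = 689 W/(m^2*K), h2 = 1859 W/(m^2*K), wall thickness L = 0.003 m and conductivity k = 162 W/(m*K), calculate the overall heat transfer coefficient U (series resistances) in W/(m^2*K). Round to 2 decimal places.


1/U = 1/h1 + L/k + 1/h2
1/U = 1/689 + 0.003/162 + 1/1859
1/U = 0.0014513788 + 1.85185e-05 + 0.0005379236
1/U = 0.0020078209
U = 498.05 W/(m^2*K)


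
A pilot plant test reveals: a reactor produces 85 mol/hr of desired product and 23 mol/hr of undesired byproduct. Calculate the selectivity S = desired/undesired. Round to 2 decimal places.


S = desired product rate / undesired product rate
S = 85 / 23
S = 3.70


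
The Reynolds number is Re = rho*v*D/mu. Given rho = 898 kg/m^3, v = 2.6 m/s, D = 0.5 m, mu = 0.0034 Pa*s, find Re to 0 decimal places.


Re = rho * v * D / mu
Re = 898 * 2.6 * 0.5 / 0.0034
Re = 1167.4 / 0.0034
Re = 343353


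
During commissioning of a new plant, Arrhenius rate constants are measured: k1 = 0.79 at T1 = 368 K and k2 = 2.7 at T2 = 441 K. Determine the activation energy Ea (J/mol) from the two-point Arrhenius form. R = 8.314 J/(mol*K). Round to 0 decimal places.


Ea = R * ln(k2/k1) / (1/T1 - 1/T2)
ln(k2/k1) = ln(2.7/0.79) = 1.2289741
1/T1 - 1/T2 = 1/368 - 1/441 = 0.000449817608
Ea = 8.314 * 1.2289741 / 0.000449817608
Ea = 22715 J/mol
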